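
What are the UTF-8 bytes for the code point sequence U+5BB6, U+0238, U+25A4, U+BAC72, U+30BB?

E5 AE B6 C8 B8 E2 96 A4 F2 BA B1 B2 E3 82 BB

U+5BB6: 3-byte form → E5 AE B6.
U+0238: 2-byte form → C8 B8.
U+25A4: 3-byte form → E2 96 A4.
U+BAC72: 4-byte form → F2 BA B1 B2.
U+30BB: 3-byte form → E3 82 BB.
Concatenated (15 bytes): E5 AE B6 C8 B8 E2 96 A4 F2 BA B1 B2 E3 82 BB.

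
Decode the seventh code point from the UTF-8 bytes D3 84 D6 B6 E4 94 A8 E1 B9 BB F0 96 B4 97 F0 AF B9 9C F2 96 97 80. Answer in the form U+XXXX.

Offset 0: leading byte 0xD3 = 11010011 → 2-byte char #1 = D3 84.
Offset 2: leading byte 0xD6 = 11010110 → 2-byte char #2 = D6 B6.
Offset 4: leading byte 0xE4 = 11100100 → 3-byte char #3 = E4 94 A8.
Offset 7: leading byte 0xE1 = 11100001 → 3-byte char #4 = E1 B9 BB.
Offset 10: leading byte 0xF0 = 11110000 → 4-byte char #5 = F0 96 B4 97.
Offset 14: leading byte 0xF0 = 11110000 → 4-byte char #6 = F0 AF B9 9C.
Offset 18: leading byte 0xF2 = 11110010 → 4-byte char #7 = F2 96 97 80.
Leading byte 0xF2 = 11110010 matches 11110xxx → 4-byte sequence.
Byte 1: 0xF2 = 11110010, payload 010 (3 bits).
Byte 2: 0x96 = 10010110 (10xxxxxx ✓), payload 010110.
Byte 3: 0x97 = 10010111 (10xxxxxx ✓), payload 010111.
Byte 4: 0x80 = 10000000 (10xxxxxx ✓), payload 000000.
Concatenate: 010010110010111000000 = 0x965C0 (21 bits → U+965C0).

U+965C0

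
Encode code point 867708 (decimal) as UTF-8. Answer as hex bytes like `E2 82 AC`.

U+D3D7C = 0xD3D7C = 867708 decimal. In range U+10000–U+10FFFF → 4-byte form: 11110xxx 10xxxxxx 10xxxxxx 10xxxxxx.
Binary (21 bits): 011010011110101111100.
Split 3+6+6+6: 011 | 010011 | 110101 | 111100.
Byte 1: 11110011 = 0xF3.
Byte 2: 10010011 = 0x93.
Byte 3: 10110101 = 0xB5.
Byte 4: 10111100 = 0xBC.

F3 93 B5 BC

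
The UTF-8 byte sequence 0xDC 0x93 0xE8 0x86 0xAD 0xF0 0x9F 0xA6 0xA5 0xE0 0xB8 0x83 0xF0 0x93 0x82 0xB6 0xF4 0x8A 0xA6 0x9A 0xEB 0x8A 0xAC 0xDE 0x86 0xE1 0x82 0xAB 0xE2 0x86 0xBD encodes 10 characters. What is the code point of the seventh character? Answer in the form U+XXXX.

Offset 0: leading byte 0xDC = 11011100 → 2-byte char #1 = DC 93.
Offset 2: leading byte 0xE8 = 11101000 → 3-byte char #2 = E8 86 AD.
Offset 5: leading byte 0xF0 = 11110000 → 4-byte char #3 = F0 9F A6 A5.
Offset 9: leading byte 0xE0 = 11100000 → 3-byte char #4 = E0 B8 83.
Offset 12: leading byte 0xF0 = 11110000 → 4-byte char #5 = F0 93 82 B6.
Offset 16: leading byte 0xF4 = 11110100 → 4-byte char #6 = F4 8A A6 9A.
Offset 20: leading byte 0xEB = 11101011 → 3-byte char #7 = EB 8A AC.
Leading byte 0xEB = 11101011 matches 1110xxxx → 3-byte sequence.
Byte 1: 0xEB = 11101011, payload 1011 (4 bits).
Byte 2: 0x8A = 10001010 (10xxxxxx ✓), payload 001010.
Byte 3: 0xAC = 10101100 (10xxxxxx ✓), payload 101100.
Concatenate: 1011001010101100 = 0xB2AC (16 bits → U+B2AC).

U+B2AC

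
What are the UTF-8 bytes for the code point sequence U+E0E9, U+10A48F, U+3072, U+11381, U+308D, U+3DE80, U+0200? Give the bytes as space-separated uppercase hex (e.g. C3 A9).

EE 83 A9 F4 8A 92 8F E3 81 B2 F0 91 8E 81 E3 82 8D F0 BD BA 80 C8 80

U+E0E9: 3-byte form → EE 83 A9.
U+10A48F: 4-byte form → F4 8A 92 8F.
U+3072: 3-byte form → E3 81 B2.
U+11381: 4-byte form → F0 91 8E 81.
U+308D: 3-byte form → E3 82 8D.
U+3DE80: 4-byte form → F0 BD BA 80.
U+0200: 2-byte form → C8 80.
Concatenated (23 bytes): EE 83 A9 F4 8A 92 8F E3 81 B2 F0 91 8E 81 E3 82 8D F0 BD BA 80 C8 80.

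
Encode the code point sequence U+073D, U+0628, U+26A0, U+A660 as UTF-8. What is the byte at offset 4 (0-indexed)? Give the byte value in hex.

U+073D → 2-byte form DC BD at offsets 0–1.
U+0628 → 2-byte form D8 A8 at offsets 2–3.
U+26A0 → 3-byte form E2 9A A0 at offsets 4–6.
Offset 4 falls in char 3's range; it's byte 1 of E2 9A A0 = 0xE2.

0xE2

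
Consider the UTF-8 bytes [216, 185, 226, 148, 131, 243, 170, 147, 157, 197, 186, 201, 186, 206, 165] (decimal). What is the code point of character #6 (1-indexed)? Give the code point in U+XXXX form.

U+03A5

Offset 0: leading byte 0xD8 = 11011000 → 2-byte char #1 = D8 B9.
Offset 2: leading byte 0xE2 = 11100010 → 3-byte char #2 = E2 94 83.
Offset 5: leading byte 0xF3 = 11110011 → 4-byte char #3 = F3 AA 93 9D.
Offset 9: leading byte 0xC5 = 11000101 → 2-byte char #4 = C5 BA.
Offset 11: leading byte 0xC9 = 11001001 → 2-byte char #5 = C9 BA.
Offset 13: leading byte 0xCE = 11001110 → 2-byte char #6 = CE A5.
Leading byte 0xCE = 11001110 matches 110xxxxx → 2-byte sequence.
Byte 1: 0xCE = 11001110, payload 01110 (5 bits).
Byte 2: 0xA5 = 10100101 (10xxxxxx ✓), payload 100101.
Concatenate: 01110100101 = 0x3A5 (11 bits → U+03A5).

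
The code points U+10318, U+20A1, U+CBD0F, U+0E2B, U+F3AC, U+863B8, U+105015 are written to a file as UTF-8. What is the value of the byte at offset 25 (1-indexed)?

0x95

1-indexed offset 25 is 0-indexed offset 24.
U+10318 → 4-byte form F0 90 8C 98 at offsets 0–3.
U+20A1 → 3-byte form E2 82 A1 at offsets 4–6.
U+CBD0F → 4-byte form F3 8B B4 8F at offsets 7–10.
U+0E2B → 3-byte form E0 B8 AB at offsets 11–13.
U+F3AC → 3-byte form EF 8E AC at offsets 14–16.
U+863B8 → 4-byte form F2 86 8E B8 at offsets 17–20.
U+105015 → 4-byte form F4 85 80 95 at offsets 21–24.
Offset 24 falls in char 7's range; it's byte 4 of F4 85 80 95 = 0x95.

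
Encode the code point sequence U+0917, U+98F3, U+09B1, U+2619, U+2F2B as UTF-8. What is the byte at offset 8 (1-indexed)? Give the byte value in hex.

0xA6

1-indexed offset 8 is 0-indexed offset 7.
U+0917 → 3-byte form E0 A4 97 at offsets 0–2.
U+98F3 → 3-byte form E9 A3 B3 at offsets 3–5.
U+09B1 → 3-byte form E0 A6 B1 at offsets 6–8.
Offset 7 falls in char 3's range; it's byte 2 of E0 A6 B1 = 0xA6.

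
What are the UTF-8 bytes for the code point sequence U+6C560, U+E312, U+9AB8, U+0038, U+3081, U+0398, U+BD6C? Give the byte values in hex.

F1 AC 95 A0 EE 8C 92 E9 AA B8 38 E3 82 81 CE 98 EB B5 AC

U+6C560: 4-byte form → F1 AC 95 A0.
U+E312: 3-byte form → EE 8C 92.
U+9AB8: 3-byte form → E9 AA B8.
U+0038: 1-byte form → 38.
U+3081: 3-byte form → E3 82 81.
U+0398: 2-byte form → CE 98.
U+BD6C: 3-byte form → EB B5 AC.
Concatenated (19 bytes): F1 AC 95 A0 EE 8C 92 E9 AA B8 38 E3 82 81 CE 98 EB B5 AC.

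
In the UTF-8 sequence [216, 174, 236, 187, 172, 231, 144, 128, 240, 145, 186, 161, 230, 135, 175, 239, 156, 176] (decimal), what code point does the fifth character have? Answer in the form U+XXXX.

Offset 0: leading byte 0xD8 = 11011000 → 2-byte char #1 = D8 AE.
Offset 2: leading byte 0xEC = 11101100 → 3-byte char #2 = EC BB AC.
Offset 5: leading byte 0xE7 = 11100111 → 3-byte char #3 = E7 90 80.
Offset 8: leading byte 0xF0 = 11110000 → 4-byte char #4 = F0 91 BA A1.
Offset 12: leading byte 0xE6 = 11100110 → 3-byte char #5 = E6 87 AF.
Leading byte 0xE6 = 11100110 matches 1110xxxx → 3-byte sequence.
Byte 1: 0xE6 = 11100110, payload 0110 (4 bits).
Byte 2: 0x87 = 10000111 (10xxxxxx ✓), payload 000111.
Byte 3: 0xAF = 10101111 (10xxxxxx ✓), payload 101111.
Concatenate: 0110000111101111 = 0x61EF (16 bits → U+61EF).

U+61EF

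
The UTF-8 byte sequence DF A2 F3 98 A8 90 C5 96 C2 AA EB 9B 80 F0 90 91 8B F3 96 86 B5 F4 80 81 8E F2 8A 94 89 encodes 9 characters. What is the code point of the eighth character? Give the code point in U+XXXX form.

Offset 0: leading byte 0xDF = 11011111 → 2-byte char #1 = DF A2.
Offset 2: leading byte 0xF3 = 11110011 → 4-byte char #2 = F3 98 A8 90.
Offset 6: leading byte 0xC5 = 11000101 → 2-byte char #3 = C5 96.
Offset 8: leading byte 0xC2 = 11000010 → 2-byte char #4 = C2 AA.
Offset 10: leading byte 0xEB = 11101011 → 3-byte char #5 = EB 9B 80.
Offset 13: leading byte 0xF0 = 11110000 → 4-byte char #6 = F0 90 91 8B.
Offset 17: leading byte 0xF3 = 11110011 → 4-byte char #7 = F3 96 86 B5.
Offset 21: leading byte 0xF4 = 11110100 → 4-byte char #8 = F4 80 81 8E.
Leading byte 0xF4 = 11110100 matches 11110xxx → 4-byte sequence.
Byte 1: 0xF4 = 11110100, payload 100 (3 bits).
Byte 2: 0x80 = 10000000 (10xxxxxx ✓), payload 000000.
Byte 3: 0x81 = 10000001 (10xxxxxx ✓), payload 000001.
Byte 4: 0x8E = 10001110 (10xxxxxx ✓), payload 001110.
Concatenate: 100000000000001001110 = 0x10004E (21 bits → U+10004E).

U+10004E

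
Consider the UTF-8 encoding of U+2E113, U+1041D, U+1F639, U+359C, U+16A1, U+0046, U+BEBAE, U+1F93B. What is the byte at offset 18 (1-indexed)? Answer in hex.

1-indexed offset 18 is 0-indexed offset 17.
U+2E113 → 4-byte form F0 AE 84 93 at offsets 0–3.
U+1041D → 4-byte form F0 90 90 9D at offsets 4–7.
U+1F639 → 4-byte form F0 9F 98 B9 at offsets 8–11.
U+359C → 3-byte form E3 96 9C at offsets 12–14.
U+16A1 → 3-byte form E1 9A A1 at offsets 15–17.
Offset 17 falls in char 5's range; it's byte 3 of E1 9A A1 = 0xA1.

0xA1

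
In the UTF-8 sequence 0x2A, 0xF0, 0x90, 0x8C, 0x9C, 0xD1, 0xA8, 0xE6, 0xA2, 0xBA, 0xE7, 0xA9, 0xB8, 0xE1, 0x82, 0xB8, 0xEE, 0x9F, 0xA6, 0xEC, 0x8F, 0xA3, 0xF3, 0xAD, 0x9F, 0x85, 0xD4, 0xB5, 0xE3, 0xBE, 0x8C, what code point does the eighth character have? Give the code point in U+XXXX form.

U+C3E3

Offset 0: leading byte 0x2A = 00101010 → 1-byte char #1 = 2A.
Offset 1: leading byte 0xF0 = 11110000 → 4-byte char #2 = F0 90 8C 9C.
Offset 5: leading byte 0xD1 = 11010001 → 2-byte char #3 = D1 A8.
Offset 7: leading byte 0xE6 = 11100110 → 3-byte char #4 = E6 A2 BA.
Offset 10: leading byte 0xE7 = 11100111 → 3-byte char #5 = E7 A9 B8.
Offset 13: leading byte 0xE1 = 11100001 → 3-byte char #6 = E1 82 B8.
Offset 16: leading byte 0xEE = 11101110 → 3-byte char #7 = EE 9F A6.
Offset 19: leading byte 0xEC = 11101100 → 3-byte char #8 = EC 8F A3.
Leading byte 0xEC = 11101100 matches 1110xxxx → 3-byte sequence.
Byte 1: 0xEC = 11101100, payload 1100 (4 bits).
Byte 2: 0x8F = 10001111 (10xxxxxx ✓), payload 001111.
Byte 3: 0xA3 = 10100011 (10xxxxxx ✓), payload 100011.
Concatenate: 1100001111100011 = 0xC3E3 (16 bits → U+C3E3).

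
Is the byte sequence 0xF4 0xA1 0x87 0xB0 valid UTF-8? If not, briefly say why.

Leading byte 0xF4 = 11110100 → 4-byte form.
Payload = 0x1211F0, which exceeds U+10FFFF, the maximum Unicode code point. (Leading bytes F5–FF, or F4 followed by ≥ 0x90, are invalid.)

invalid (encodes a value above U+10FFFF)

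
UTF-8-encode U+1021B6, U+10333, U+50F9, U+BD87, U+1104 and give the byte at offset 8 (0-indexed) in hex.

0xE5

U+1021B6 → 4-byte form F4 82 86 B6 at offsets 0–3.
U+10333 → 4-byte form F0 90 8C B3 at offsets 4–7.
U+50F9 → 3-byte form E5 83 B9 at offsets 8–10.
Offset 8 falls in char 3's range; it's byte 1 of E5 83 B9 = 0xE5.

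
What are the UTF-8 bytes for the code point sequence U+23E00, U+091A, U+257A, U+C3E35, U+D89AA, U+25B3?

U+23E00: 4-byte form → F0 A3 B8 80.
U+091A: 3-byte form → E0 A4 9A.
U+257A: 3-byte form → E2 95 BA.
U+C3E35: 4-byte form → F3 83 B8 B5.
U+D89AA: 4-byte form → F3 98 A6 AA.
U+25B3: 3-byte form → E2 96 B3.
Concatenated (21 bytes): F0 A3 B8 80 E0 A4 9A E2 95 BA F3 83 B8 B5 F3 98 A6 AA E2 96 B3.

F0 A3 B8 80 E0 A4 9A E2 95 BA F3 83 B8 B5 F3 98 A6 AA E2 96 B3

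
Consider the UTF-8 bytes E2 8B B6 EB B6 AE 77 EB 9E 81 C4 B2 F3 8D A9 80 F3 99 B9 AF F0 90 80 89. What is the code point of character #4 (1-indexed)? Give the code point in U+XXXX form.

U+B781

Offset 0: leading byte 0xE2 = 11100010 → 3-byte char #1 = E2 8B B6.
Offset 3: leading byte 0xEB = 11101011 → 3-byte char #2 = EB B6 AE.
Offset 6: leading byte 0x77 = 01110111 → 1-byte char #3 = 77.
Offset 7: leading byte 0xEB = 11101011 → 3-byte char #4 = EB 9E 81.
Leading byte 0xEB = 11101011 matches 1110xxxx → 3-byte sequence.
Byte 1: 0xEB = 11101011, payload 1011 (4 bits).
Byte 2: 0x9E = 10011110 (10xxxxxx ✓), payload 011110.
Byte 3: 0x81 = 10000001 (10xxxxxx ✓), payload 000001.
Concatenate: 1011011110000001 = 0xB781 (16 bits → U+B781).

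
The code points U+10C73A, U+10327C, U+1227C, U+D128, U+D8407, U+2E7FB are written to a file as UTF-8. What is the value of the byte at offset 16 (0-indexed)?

U+10C73A → 4-byte form F4 8C 9C BA at offsets 0–3.
U+10327C → 4-byte form F4 83 89 BC at offsets 4–7.
U+1227C → 4-byte form F0 92 89 BC at offsets 8–11.
U+D128 → 3-byte form ED 84 A8 at offsets 12–14.
U+D8407 → 4-byte form F3 98 90 87 at offsets 15–18.
Offset 16 falls in char 5's range; it's byte 2 of F3 98 90 87 = 0x98.

0x98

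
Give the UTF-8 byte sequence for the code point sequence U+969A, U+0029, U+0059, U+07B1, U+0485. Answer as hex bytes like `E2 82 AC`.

U+969A: 3-byte form → E9 9A 9A.
U+0029: 1-byte form → 29.
U+0059: 1-byte form → 59.
U+07B1: 2-byte form → DE B1.
U+0485: 2-byte form → D2 85.
Concatenated (9 bytes): E9 9A 9A 29 59 DE B1 D2 85.

E9 9A 9A 29 59 DE B1 D2 85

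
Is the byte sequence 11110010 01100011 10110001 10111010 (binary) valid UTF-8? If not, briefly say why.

invalid (non-continuation byte where continuation expected)

Leading byte 0xF2 = 11110010 → 4-byte form.
Byte 2 is 0x63 = 01100011, which is not 10xxxxxx — expected a continuation byte.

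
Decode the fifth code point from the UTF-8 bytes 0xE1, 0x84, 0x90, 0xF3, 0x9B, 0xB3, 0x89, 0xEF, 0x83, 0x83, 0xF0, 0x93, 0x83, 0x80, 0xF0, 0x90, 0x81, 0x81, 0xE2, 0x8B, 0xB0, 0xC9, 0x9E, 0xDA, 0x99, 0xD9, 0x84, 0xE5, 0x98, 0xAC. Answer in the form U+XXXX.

Offset 0: leading byte 0xE1 = 11100001 → 3-byte char #1 = E1 84 90.
Offset 3: leading byte 0xF3 = 11110011 → 4-byte char #2 = F3 9B B3 89.
Offset 7: leading byte 0xEF = 11101111 → 3-byte char #3 = EF 83 83.
Offset 10: leading byte 0xF0 = 11110000 → 4-byte char #4 = F0 93 83 80.
Offset 14: leading byte 0xF0 = 11110000 → 4-byte char #5 = F0 90 81 81.
Leading byte 0xF0 = 11110000 matches 11110xxx → 4-byte sequence.
Byte 1: 0xF0 = 11110000, payload 000 (3 bits).
Byte 2: 0x90 = 10010000 (10xxxxxx ✓), payload 010000.
Byte 3: 0x81 = 10000001 (10xxxxxx ✓), payload 000001.
Byte 4: 0x81 = 10000001 (10xxxxxx ✓), payload 000001.
Concatenate: 000010000000001000001 = 0x10041 (21 bits → U+10041).

U+10041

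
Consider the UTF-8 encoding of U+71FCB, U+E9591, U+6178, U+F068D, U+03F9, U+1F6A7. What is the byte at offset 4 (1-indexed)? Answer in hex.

0x8B

1-indexed offset 4 is 0-indexed offset 3.
U+71FCB → 4-byte form F1 B1 BF 8B at offsets 0–3.
Offset 3 falls in char 1's range; it's byte 4 of F1 B1 BF 8B = 0x8B.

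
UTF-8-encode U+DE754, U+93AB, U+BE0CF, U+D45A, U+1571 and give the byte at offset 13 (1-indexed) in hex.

1-indexed offset 13 is 0-indexed offset 12.
U+DE754 → 4-byte form F3 9E 9D 94 at offsets 0–3.
U+93AB → 3-byte form E9 8E AB at offsets 4–6.
U+BE0CF → 4-byte form F2 BE 83 8F at offsets 7–10.
U+D45A → 3-byte form ED 91 9A at offsets 11–13.
Offset 12 falls in char 4's range; it's byte 2 of ED 91 9A = 0x91.

0x91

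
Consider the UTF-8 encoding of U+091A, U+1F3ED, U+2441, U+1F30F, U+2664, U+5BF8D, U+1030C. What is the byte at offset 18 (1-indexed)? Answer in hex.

1-indexed offset 18 is 0-indexed offset 17.
U+091A → 3-byte form E0 A4 9A at offsets 0–2.
U+1F3ED → 4-byte form F0 9F 8F AD at offsets 3–6.
U+2441 → 3-byte form E2 91 81 at offsets 7–9.
U+1F30F → 4-byte form F0 9F 8C 8F at offsets 10–13.
U+2664 → 3-byte form E2 99 A4 at offsets 14–16.
U+5BF8D → 4-byte form F1 9B BE 8D at offsets 17–20.
Offset 17 falls in char 6's range; it's byte 1 of F1 9B BE 8D = 0xF1.

0xF1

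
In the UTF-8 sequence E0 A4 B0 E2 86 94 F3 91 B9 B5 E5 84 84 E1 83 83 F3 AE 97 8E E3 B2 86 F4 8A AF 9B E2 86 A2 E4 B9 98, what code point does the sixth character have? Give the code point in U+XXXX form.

Offset 0: leading byte 0xE0 = 11100000 → 3-byte char #1 = E0 A4 B0.
Offset 3: leading byte 0xE2 = 11100010 → 3-byte char #2 = E2 86 94.
Offset 6: leading byte 0xF3 = 11110011 → 4-byte char #3 = F3 91 B9 B5.
Offset 10: leading byte 0xE5 = 11100101 → 3-byte char #4 = E5 84 84.
Offset 13: leading byte 0xE1 = 11100001 → 3-byte char #5 = E1 83 83.
Offset 16: leading byte 0xF3 = 11110011 → 4-byte char #6 = F3 AE 97 8E.
Leading byte 0xF3 = 11110011 matches 11110xxx → 4-byte sequence.
Byte 1: 0xF3 = 11110011, payload 011 (3 bits).
Byte 2: 0xAE = 10101110 (10xxxxxx ✓), payload 101110.
Byte 3: 0x97 = 10010111 (10xxxxxx ✓), payload 010111.
Byte 4: 0x8E = 10001110 (10xxxxxx ✓), payload 001110.
Concatenate: 011101110010111001110 = 0xEE5CE (21 bits → U+EE5CE).

U+EE5CE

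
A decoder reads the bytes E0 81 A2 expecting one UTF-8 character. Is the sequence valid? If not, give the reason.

invalid (overlong encoding)

Leading byte 0xE0 = 11100000 → 3-byte form.
Continuation bytes all match 10xxxxxx. Payload decodes to 0x62.
But 0x62 < 0x800, the minimum for a 3-byte sequence — this is an overlong encoding.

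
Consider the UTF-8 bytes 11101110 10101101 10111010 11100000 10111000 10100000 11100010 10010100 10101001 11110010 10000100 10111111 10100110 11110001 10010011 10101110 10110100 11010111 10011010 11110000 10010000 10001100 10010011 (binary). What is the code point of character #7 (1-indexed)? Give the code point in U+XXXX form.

Offset 0: leading byte 0xEE = 11101110 → 3-byte char #1 = EE AD BA.
Offset 3: leading byte 0xE0 = 11100000 → 3-byte char #2 = E0 B8 A0.
Offset 6: leading byte 0xE2 = 11100010 → 3-byte char #3 = E2 94 A9.
Offset 9: leading byte 0xF2 = 11110010 → 4-byte char #4 = F2 84 BF A6.
Offset 13: leading byte 0xF1 = 11110001 → 4-byte char #5 = F1 93 AE B4.
Offset 17: leading byte 0xD7 = 11010111 → 2-byte char #6 = D7 9A.
Offset 19: leading byte 0xF0 = 11110000 → 4-byte char #7 = F0 90 8C 93.
Leading byte 0xF0 = 11110000 matches 11110xxx → 4-byte sequence.
Byte 1: 0xF0 = 11110000, payload 000 (3 bits).
Byte 2: 0x90 = 10010000 (10xxxxxx ✓), payload 010000.
Byte 3: 0x8C = 10001100 (10xxxxxx ✓), payload 001100.
Byte 4: 0x93 = 10010011 (10xxxxxx ✓), payload 010011.
Concatenate: 000010000001100010011 = 0x10313 (21 bits → U+10313).

U+10313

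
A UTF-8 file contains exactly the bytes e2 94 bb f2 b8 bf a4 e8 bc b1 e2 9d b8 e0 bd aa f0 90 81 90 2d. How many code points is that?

Byte at offset 0: 0xE2 = 11100010 → 3-byte char (#1). Advance 3.
Byte at offset 3: 0xF2 = 11110010 → 4-byte char (#2). Advance 4.
Byte at offset 7: 0xE8 = 11101000 → 3-byte char (#3). Advance 3.
Byte at offset 10: 0xE2 = 11100010 → 3-byte char (#4). Advance 3.
Byte at offset 13: 0xE0 = 11100000 → 3-byte char (#5). Advance 3.
Byte at offset 16: 0xF0 = 11110000 → 4-byte char (#6). Advance 4.
Byte at offset 20: 0x2D = 00101101 → 1-byte char (#7). Advance 1.
Reached end at offset 21 after 7 code points.

7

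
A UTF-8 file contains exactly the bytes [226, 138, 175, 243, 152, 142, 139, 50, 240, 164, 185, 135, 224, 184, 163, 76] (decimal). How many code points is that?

6

Byte at offset 0: 0xE2 = 11100010 → 3-byte char (#1). Advance 3.
Byte at offset 3: 0xF3 = 11110011 → 4-byte char (#2). Advance 4.
Byte at offset 7: 0x32 = 00110010 → 1-byte char (#3). Advance 1.
Byte at offset 8: 0xF0 = 11110000 → 4-byte char (#4). Advance 4.
Byte at offset 12: 0xE0 = 11100000 → 3-byte char (#5). Advance 3.
Byte at offset 15: 0x4C = 01001100 → 1-byte char (#6). Advance 1.
Reached end at offset 16 after 6 code points.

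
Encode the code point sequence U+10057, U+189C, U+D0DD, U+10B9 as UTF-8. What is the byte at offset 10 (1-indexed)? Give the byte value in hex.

0x9D

1-indexed offset 10 is 0-indexed offset 9.
U+10057 → 4-byte form F0 90 81 97 at offsets 0–3.
U+189C → 3-byte form E1 A2 9C at offsets 4–6.
U+D0DD → 3-byte form ED 83 9D at offsets 7–9.
Offset 9 falls in char 3's range; it's byte 3 of ED 83 9D = 0x9D.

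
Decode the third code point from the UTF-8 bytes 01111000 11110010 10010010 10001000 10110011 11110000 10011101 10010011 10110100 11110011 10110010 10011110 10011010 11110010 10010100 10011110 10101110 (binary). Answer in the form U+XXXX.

Offset 0: leading byte 0x78 = 01111000 → 1-byte char #1 = 78.
Offset 1: leading byte 0xF2 = 11110010 → 4-byte char #2 = F2 92 88 B3.
Offset 5: leading byte 0xF0 = 11110000 → 4-byte char #3 = F0 9D 93 B4.
Leading byte 0xF0 = 11110000 matches 11110xxx → 4-byte sequence.
Byte 1: 0xF0 = 11110000, payload 000 (3 bits).
Byte 2: 0x9D = 10011101 (10xxxxxx ✓), payload 011101.
Byte 3: 0x93 = 10010011 (10xxxxxx ✓), payload 010011.
Byte 4: 0xB4 = 10110100 (10xxxxxx ✓), payload 110100.
Concatenate: 000011101010011110100 = 0x1D4F4 (21 bits → U+1D4F4).

U+1D4F4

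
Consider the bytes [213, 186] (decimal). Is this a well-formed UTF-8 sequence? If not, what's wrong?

Leading byte 0xD5 = 11010101 → 2-byte form.
Continuation bytes 0xBA=10111010 all match 10xxxxxx.
Decoded value 0x57A is ≥ 0x80 (shortest form) and not a surrogate.

valid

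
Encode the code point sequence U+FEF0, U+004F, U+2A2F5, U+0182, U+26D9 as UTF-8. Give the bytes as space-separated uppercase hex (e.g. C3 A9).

U+FEF0: 3-byte form → EF BB B0.
U+004F: 1-byte form → 4F.
U+2A2F5: 4-byte form → F0 AA 8B B5.
U+0182: 2-byte form → C6 82.
U+26D9: 3-byte form → E2 9B 99.
Concatenated (13 bytes): EF BB B0 4F F0 AA 8B B5 C6 82 E2 9B 99.

EF BB B0 4F F0 AA 8B B5 C6 82 E2 9B 99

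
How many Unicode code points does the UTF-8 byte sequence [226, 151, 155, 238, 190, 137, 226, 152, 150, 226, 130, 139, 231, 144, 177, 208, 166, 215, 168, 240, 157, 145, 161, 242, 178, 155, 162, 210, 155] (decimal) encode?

10

Byte at offset 0: 0xE2 = 11100010 → 3-byte char (#1). Advance 3.
Byte at offset 3: 0xEE = 11101110 → 3-byte char (#2). Advance 3.
Byte at offset 6: 0xE2 = 11100010 → 3-byte char (#3). Advance 3.
Byte at offset 9: 0xE2 = 11100010 → 3-byte char (#4). Advance 3.
Byte at offset 12: 0xE7 = 11100111 → 3-byte char (#5). Advance 3.
Byte at offset 15: 0xD0 = 11010000 → 2-byte char (#6). Advance 2.
Byte at offset 17: 0xD7 = 11010111 → 2-byte char (#7). Advance 2.
Byte at offset 19: 0xF0 = 11110000 → 4-byte char (#8). Advance 4.
Byte at offset 23: 0xF2 = 11110010 → 4-byte char (#9). Advance 4.
Byte at offset 27: 0xD2 = 11010010 → 2-byte char (#10). Advance 2.
Reached end at offset 29 after 10 code points.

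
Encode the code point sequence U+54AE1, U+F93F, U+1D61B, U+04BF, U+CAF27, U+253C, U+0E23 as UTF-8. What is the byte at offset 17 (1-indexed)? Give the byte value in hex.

0xA7

1-indexed offset 17 is 0-indexed offset 16.
U+54AE1 → 4-byte form F1 94 AB A1 at offsets 0–3.
U+F93F → 3-byte form EF A4 BF at offsets 4–6.
U+1D61B → 4-byte form F0 9D 98 9B at offsets 7–10.
U+04BF → 2-byte form D2 BF at offsets 11–12.
U+CAF27 → 4-byte form F3 8A BC A7 at offsets 13–16.
Offset 16 falls in char 5's range; it's byte 4 of F3 8A BC A7 = 0xA7.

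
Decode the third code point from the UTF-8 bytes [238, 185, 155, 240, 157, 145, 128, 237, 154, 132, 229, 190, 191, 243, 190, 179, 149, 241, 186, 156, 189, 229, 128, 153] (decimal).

U+D684

Offset 0: leading byte 0xEE = 11101110 → 3-byte char #1 = EE B9 9B.
Offset 3: leading byte 0xF0 = 11110000 → 4-byte char #2 = F0 9D 91 80.
Offset 7: leading byte 0xED = 11101101 → 3-byte char #3 = ED 9A 84.
Leading byte 0xED = 11101101 matches 1110xxxx → 3-byte sequence.
Byte 1: 0xED = 11101101, payload 1101 (4 bits).
Byte 2: 0x9A = 10011010 (10xxxxxx ✓), payload 011010.
Byte 3: 0x84 = 10000100 (10xxxxxx ✓), payload 000100.
Concatenate: 1101011010000100 = 0xD684 (16 bits → U+D684).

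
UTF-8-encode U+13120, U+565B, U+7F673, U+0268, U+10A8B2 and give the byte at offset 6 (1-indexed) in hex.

0x99

1-indexed offset 6 is 0-indexed offset 5.
U+13120 → 4-byte form F0 93 84 A0 at offsets 0–3.
U+565B → 3-byte form E5 99 9B at offsets 4–6.
Offset 5 falls in char 2's range; it's byte 2 of E5 99 9B = 0x99.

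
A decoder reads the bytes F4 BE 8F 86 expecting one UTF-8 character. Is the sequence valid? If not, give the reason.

Leading byte 0xF4 = 11110100 → 4-byte form.
Payload = 0x13E3C6, which exceeds U+10FFFF, the maximum Unicode code point. (Leading bytes F5–FF, or F4 followed by ≥ 0x90, are invalid.)

invalid (encodes a value above U+10FFFF)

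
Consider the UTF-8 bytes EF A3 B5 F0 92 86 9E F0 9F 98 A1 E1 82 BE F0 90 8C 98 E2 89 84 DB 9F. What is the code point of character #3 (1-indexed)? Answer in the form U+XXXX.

U+1F621

Offset 0: leading byte 0xEF = 11101111 → 3-byte char #1 = EF A3 B5.
Offset 3: leading byte 0xF0 = 11110000 → 4-byte char #2 = F0 92 86 9E.
Offset 7: leading byte 0xF0 = 11110000 → 4-byte char #3 = F0 9F 98 A1.
Leading byte 0xF0 = 11110000 matches 11110xxx → 4-byte sequence.
Byte 1: 0xF0 = 11110000, payload 000 (3 bits).
Byte 2: 0x9F = 10011111 (10xxxxxx ✓), payload 011111.
Byte 3: 0x98 = 10011000 (10xxxxxx ✓), payload 011000.
Byte 4: 0xA1 = 10100001 (10xxxxxx ✓), payload 100001.
Concatenate: 000011111011000100001 = 0x1F621 (21 bits → U+1F621).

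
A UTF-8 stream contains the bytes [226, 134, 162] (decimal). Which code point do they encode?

U+21A2

Leading byte 0xE2 = 11100010 matches 1110xxxx → 3-byte sequence.
Byte 1: 0xE2 = 11100010, payload 0010 (4 bits).
Byte 2: 0x86 = 10000110 (10xxxxxx ✓), payload 000110.
Byte 3: 0xA2 = 10100010 (10xxxxxx ✓), payload 100010.
Concatenate: 0010000110100010 = 0x21A2 (16 bits → U+21A2).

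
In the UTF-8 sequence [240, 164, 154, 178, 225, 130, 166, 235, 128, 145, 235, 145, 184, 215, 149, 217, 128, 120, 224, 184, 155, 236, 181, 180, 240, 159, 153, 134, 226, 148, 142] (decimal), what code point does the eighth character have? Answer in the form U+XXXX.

U+0E1B

Offset 0: leading byte 0xF0 = 11110000 → 4-byte char #1 = F0 A4 9A B2.
Offset 4: leading byte 0xE1 = 11100001 → 3-byte char #2 = E1 82 A6.
Offset 7: leading byte 0xEB = 11101011 → 3-byte char #3 = EB 80 91.
Offset 10: leading byte 0xEB = 11101011 → 3-byte char #4 = EB 91 B8.
Offset 13: leading byte 0xD7 = 11010111 → 2-byte char #5 = D7 95.
Offset 15: leading byte 0xD9 = 11011001 → 2-byte char #6 = D9 80.
Offset 17: leading byte 0x78 = 01111000 → 1-byte char #7 = 78.
Offset 18: leading byte 0xE0 = 11100000 → 3-byte char #8 = E0 B8 9B.
Leading byte 0xE0 = 11100000 matches 1110xxxx → 3-byte sequence.
Byte 1: 0xE0 = 11100000, payload 0000 (4 bits).
Byte 2: 0xB8 = 10111000 (10xxxxxx ✓), payload 111000.
Byte 3: 0x9B = 10011011 (10xxxxxx ✓), payload 011011.
Concatenate: 0000111000011011 = 0xE1B (16 bits → U+0E1B).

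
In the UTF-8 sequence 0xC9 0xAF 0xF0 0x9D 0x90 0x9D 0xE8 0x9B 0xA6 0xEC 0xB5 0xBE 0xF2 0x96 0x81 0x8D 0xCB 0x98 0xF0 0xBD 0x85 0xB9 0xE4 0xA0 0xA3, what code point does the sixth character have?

Offset 0: leading byte 0xC9 = 11001001 → 2-byte char #1 = C9 AF.
Offset 2: leading byte 0xF0 = 11110000 → 4-byte char #2 = F0 9D 90 9D.
Offset 6: leading byte 0xE8 = 11101000 → 3-byte char #3 = E8 9B A6.
Offset 9: leading byte 0xEC = 11101100 → 3-byte char #4 = EC B5 BE.
Offset 12: leading byte 0xF2 = 11110010 → 4-byte char #5 = F2 96 81 8D.
Offset 16: leading byte 0xCB = 11001011 → 2-byte char #6 = CB 98.
Leading byte 0xCB = 11001011 matches 110xxxxx → 2-byte sequence.
Byte 1: 0xCB = 11001011, payload 01011 (5 bits).
Byte 2: 0x98 = 10011000 (10xxxxxx ✓), payload 011000.
Concatenate: 01011011000 = 0x2D8 (11 bits → U+02D8).

U+02D8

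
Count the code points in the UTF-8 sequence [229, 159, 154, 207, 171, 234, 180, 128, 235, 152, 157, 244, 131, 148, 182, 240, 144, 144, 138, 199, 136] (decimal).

Byte at offset 0: 0xE5 = 11100101 → 3-byte char (#1). Advance 3.
Byte at offset 3: 0xCF = 11001111 → 2-byte char (#2). Advance 2.
Byte at offset 5: 0xEA = 11101010 → 3-byte char (#3). Advance 3.
Byte at offset 8: 0xEB = 11101011 → 3-byte char (#4). Advance 3.
Byte at offset 11: 0xF4 = 11110100 → 4-byte char (#5). Advance 4.
Byte at offset 15: 0xF0 = 11110000 → 4-byte char (#6). Advance 4.
Byte at offset 19: 0xC7 = 11000111 → 2-byte char (#7). Advance 2.
Reached end at offset 21 after 7 code points.

7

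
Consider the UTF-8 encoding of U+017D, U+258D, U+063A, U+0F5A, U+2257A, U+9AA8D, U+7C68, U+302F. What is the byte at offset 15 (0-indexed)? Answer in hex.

0x9A

U+017D → 2-byte form C5 BD at offsets 0–1.
U+258D → 3-byte form E2 96 8D at offsets 2–4.
U+063A → 2-byte form D8 BA at offsets 5–6.
U+0F5A → 3-byte form E0 BD 9A at offsets 7–9.
U+2257A → 4-byte form F0 A2 95 BA at offsets 10–13.
U+9AA8D → 4-byte form F2 9A AA 8D at offsets 14–17.
Offset 15 falls in char 6's range; it's byte 2 of F2 9A AA 8D = 0x9A.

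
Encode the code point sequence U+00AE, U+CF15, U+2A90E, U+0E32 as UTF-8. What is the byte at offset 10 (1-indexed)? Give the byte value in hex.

0xE0

1-indexed offset 10 is 0-indexed offset 9.
U+00AE → 2-byte form C2 AE at offsets 0–1.
U+CF15 → 3-byte form EC BC 95 at offsets 2–4.
U+2A90E → 4-byte form F0 AA A4 8E at offsets 5–8.
U+0E32 → 3-byte form E0 B8 B2 at offsets 9–11.
Offset 9 falls in char 4's range; it's byte 1 of E0 B8 B2 = 0xE0.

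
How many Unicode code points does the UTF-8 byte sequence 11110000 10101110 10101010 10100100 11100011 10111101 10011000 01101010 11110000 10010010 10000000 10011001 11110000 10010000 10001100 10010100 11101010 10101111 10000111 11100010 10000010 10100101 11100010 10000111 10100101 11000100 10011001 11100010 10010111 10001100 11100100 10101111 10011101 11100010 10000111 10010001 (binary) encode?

12

Byte at offset 0: 0xF0 = 11110000 → 4-byte char (#1). Advance 4.
Byte at offset 4: 0xE3 = 11100011 → 3-byte char (#2). Advance 3.
Byte at offset 7: 0x6A = 01101010 → 1-byte char (#3). Advance 1.
Byte at offset 8: 0xF0 = 11110000 → 4-byte char (#4). Advance 4.
Byte at offset 12: 0xF0 = 11110000 → 4-byte char (#5). Advance 4.
Byte at offset 16: 0xEA = 11101010 → 3-byte char (#6). Advance 3.
Byte at offset 19: 0xE2 = 11100010 → 3-byte char (#7). Advance 3.
Byte at offset 22: 0xE2 = 11100010 → 3-byte char (#8). Advance 3.
Byte at offset 25: 0xC4 = 11000100 → 2-byte char (#9). Advance 2.
Byte at offset 27: 0xE2 = 11100010 → 3-byte char (#10). Advance 3.
Byte at offset 30: 0xE4 = 11100100 → 3-byte char (#11). Advance 3.
Byte at offset 33: 0xE2 = 11100010 → 3-byte char (#12). Advance 3.
Reached end at offset 36 after 12 code points.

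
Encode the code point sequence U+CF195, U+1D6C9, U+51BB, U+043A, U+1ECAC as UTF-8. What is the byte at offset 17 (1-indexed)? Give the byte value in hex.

0xAC

1-indexed offset 17 is 0-indexed offset 16.
U+CF195 → 4-byte form F3 8F 86 95 at offsets 0–3.
U+1D6C9 → 4-byte form F0 9D 9B 89 at offsets 4–7.
U+51BB → 3-byte form E5 86 BB at offsets 8–10.
U+043A → 2-byte form D0 BA at offsets 11–12.
U+1ECAC → 4-byte form F0 9E B2 AC at offsets 13–16.
Offset 16 falls in char 5's range; it's byte 4 of F0 9E B2 AC = 0xAC.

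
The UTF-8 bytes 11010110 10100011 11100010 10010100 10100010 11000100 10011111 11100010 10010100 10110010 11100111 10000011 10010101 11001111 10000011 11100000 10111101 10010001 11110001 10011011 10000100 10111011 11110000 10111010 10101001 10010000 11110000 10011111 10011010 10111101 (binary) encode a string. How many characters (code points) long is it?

10

Byte at offset 0: 0xD6 = 11010110 → 2-byte char (#1). Advance 2.
Byte at offset 2: 0xE2 = 11100010 → 3-byte char (#2). Advance 3.
Byte at offset 5: 0xC4 = 11000100 → 2-byte char (#3). Advance 2.
Byte at offset 7: 0xE2 = 11100010 → 3-byte char (#4). Advance 3.
Byte at offset 10: 0xE7 = 11100111 → 3-byte char (#5). Advance 3.
Byte at offset 13: 0xCF = 11001111 → 2-byte char (#6). Advance 2.
Byte at offset 15: 0xE0 = 11100000 → 3-byte char (#7). Advance 3.
Byte at offset 18: 0xF1 = 11110001 → 4-byte char (#8). Advance 4.
Byte at offset 22: 0xF0 = 11110000 → 4-byte char (#9). Advance 4.
Byte at offset 26: 0xF0 = 11110000 → 4-byte char (#10). Advance 4.
Reached end at offset 30 after 10 code points.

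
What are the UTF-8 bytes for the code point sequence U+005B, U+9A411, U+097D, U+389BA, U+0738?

5B F2 9A 90 91 E0 A5 BD F0 B8 A6 BA DC B8

U+005B: 1-byte form → 5B.
U+9A411: 4-byte form → F2 9A 90 91.
U+097D: 3-byte form → E0 A5 BD.
U+389BA: 4-byte form → F0 B8 A6 BA.
U+0738: 2-byte form → DC B8.
Concatenated (14 bytes): 5B F2 9A 90 91 E0 A5 BD F0 B8 A6 BA DC B8.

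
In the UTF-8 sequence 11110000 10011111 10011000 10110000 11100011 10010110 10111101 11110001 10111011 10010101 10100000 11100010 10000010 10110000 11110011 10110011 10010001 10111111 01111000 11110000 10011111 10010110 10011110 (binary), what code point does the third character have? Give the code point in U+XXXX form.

U+7B560

Offset 0: leading byte 0xF0 = 11110000 → 4-byte char #1 = F0 9F 98 B0.
Offset 4: leading byte 0xE3 = 11100011 → 3-byte char #2 = E3 96 BD.
Offset 7: leading byte 0xF1 = 11110001 → 4-byte char #3 = F1 BB 95 A0.
Leading byte 0xF1 = 11110001 matches 11110xxx → 4-byte sequence.
Byte 1: 0xF1 = 11110001, payload 001 (3 bits).
Byte 2: 0xBB = 10111011 (10xxxxxx ✓), payload 111011.
Byte 3: 0x95 = 10010101 (10xxxxxx ✓), payload 010101.
Byte 4: 0xA0 = 10100000 (10xxxxxx ✓), payload 100000.
Concatenate: 001111011010101100000 = 0x7B560 (21 bits → U+7B560).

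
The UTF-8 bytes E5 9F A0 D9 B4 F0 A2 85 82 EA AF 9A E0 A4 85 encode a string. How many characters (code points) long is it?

Byte at offset 0: 0xE5 = 11100101 → 3-byte char (#1). Advance 3.
Byte at offset 3: 0xD9 = 11011001 → 2-byte char (#2). Advance 2.
Byte at offset 5: 0xF0 = 11110000 → 4-byte char (#3). Advance 4.
Byte at offset 9: 0xEA = 11101010 → 3-byte char (#4). Advance 3.
Byte at offset 12: 0xE0 = 11100000 → 3-byte char (#5). Advance 3.
Reached end at offset 15 after 5 code points.

5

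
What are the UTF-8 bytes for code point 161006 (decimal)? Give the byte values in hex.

F0 A7 93 AE

U+274EE = 0x274EE = 161006 decimal. In range U+10000–U+10FFFF → 4-byte form: 11110xxx 10xxxxxx 10xxxxxx 10xxxxxx.
Binary (21 bits): 000100111010011101110.
Split 3+6+6+6: 000 | 100111 | 010011 | 101110.
Byte 1: 11110000 = 0xF0.
Byte 2: 10100111 = 0xA7.
Byte 3: 10010011 = 0x93.
Byte 4: 10101110 = 0xAE.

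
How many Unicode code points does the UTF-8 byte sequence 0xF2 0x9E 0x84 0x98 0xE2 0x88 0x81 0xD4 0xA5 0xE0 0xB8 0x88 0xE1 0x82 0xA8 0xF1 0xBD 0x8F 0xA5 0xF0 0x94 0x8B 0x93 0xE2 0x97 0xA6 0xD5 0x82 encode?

Byte at offset 0: 0xF2 = 11110010 → 4-byte char (#1). Advance 4.
Byte at offset 4: 0xE2 = 11100010 → 3-byte char (#2). Advance 3.
Byte at offset 7: 0xD4 = 11010100 → 2-byte char (#3). Advance 2.
Byte at offset 9: 0xE0 = 11100000 → 3-byte char (#4). Advance 3.
Byte at offset 12: 0xE1 = 11100001 → 3-byte char (#5). Advance 3.
Byte at offset 15: 0xF1 = 11110001 → 4-byte char (#6). Advance 4.
Byte at offset 19: 0xF0 = 11110000 → 4-byte char (#7). Advance 4.
Byte at offset 23: 0xE2 = 11100010 → 3-byte char (#8). Advance 3.
Byte at offset 26: 0xD5 = 11010101 → 2-byte char (#9). Advance 2.
Reached end at offset 28 after 9 code points.

9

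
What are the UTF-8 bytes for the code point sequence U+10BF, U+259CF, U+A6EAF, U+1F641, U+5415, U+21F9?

U+10BF: 3-byte form → E1 82 BF.
U+259CF: 4-byte form → F0 A5 A7 8F.
U+A6EAF: 4-byte form → F2 A6 BA AF.
U+1F641: 4-byte form → F0 9F 99 81.
U+5415: 3-byte form → E5 90 95.
U+21F9: 3-byte form → E2 87 B9.
Concatenated (21 bytes): E1 82 BF F0 A5 A7 8F F2 A6 BA AF F0 9F 99 81 E5 90 95 E2 87 B9.

E1 82 BF F0 A5 A7 8F F2 A6 BA AF F0 9F 99 81 E5 90 95 E2 87 B9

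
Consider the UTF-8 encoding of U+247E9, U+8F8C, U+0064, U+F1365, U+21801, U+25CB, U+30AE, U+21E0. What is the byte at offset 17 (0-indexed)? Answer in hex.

0x97

U+247E9 → 4-byte form F0 A4 9F A9 at offsets 0–3.
U+8F8C → 3-byte form E8 BE 8C at offsets 4–6.
U+0064 → 1-byte form 64 at offsets 7–7.
U+F1365 → 4-byte form F3 B1 8D A5 at offsets 8–11.
U+21801 → 4-byte form F0 A1 A0 81 at offsets 12–15.
U+25CB → 3-byte form E2 97 8B at offsets 16–18.
Offset 17 falls in char 6's range; it's byte 2 of E2 97 8B = 0x97.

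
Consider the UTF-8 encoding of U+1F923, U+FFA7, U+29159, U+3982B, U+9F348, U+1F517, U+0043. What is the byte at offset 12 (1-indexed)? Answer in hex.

1-indexed offset 12 is 0-indexed offset 11.
U+1F923 → 4-byte form F0 9F A4 A3 at offsets 0–3.
U+FFA7 → 3-byte form EF BE A7 at offsets 4–6.
U+29159 → 4-byte form F0 A9 85 99 at offsets 7–10.
U+3982B → 4-byte form F0 B9 A0 AB at offsets 11–14.
Offset 11 falls in char 4's range; it's byte 1 of F0 B9 A0 AB = 0xF0.

0xF0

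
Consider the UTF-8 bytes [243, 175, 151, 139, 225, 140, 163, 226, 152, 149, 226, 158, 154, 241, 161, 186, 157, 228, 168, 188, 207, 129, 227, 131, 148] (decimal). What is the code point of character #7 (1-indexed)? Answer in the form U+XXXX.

Offset 0: leading byte 0xF3 = 11110011 → 4-byte char #1 = F3 AF 97 8B.
Offset 4: leading byte 0xE1 = 11100001 → 3-byte char #2 = E1 8C A3.
Offset 7: leading byte 0xE2 = 11100010 → 3-byte char #3 = E2 98 95.
Offset 10: leading byte 0xE2 = 11100010 → 3-byte char #4 = E2 9E 9A.
Offset 13: leading byte 0xF1 = 11110001 → 4-byte char #5 = F1 A1 BA 9D.
Offset 17: leading byte 0xE4 = 11100100 → 3-byte char #6 = E4 A8 BC.
Offset 20: leading byte 0xCF = 11001111 → 2-byte char #7 = CF 81.
Leading byte 0xCF = 11001111 matches 110xxxxx → 2-byte sequence.
Byte 1: 0xCF = 11001111, payload 01111 (5 bits).
Byte 2: 0x81 = 10000001 (10xxxxxx ✓), payload 000001.
Concatenate: 01111000001 = 0x3C1 (11 bits → U+03C1).

U+03C1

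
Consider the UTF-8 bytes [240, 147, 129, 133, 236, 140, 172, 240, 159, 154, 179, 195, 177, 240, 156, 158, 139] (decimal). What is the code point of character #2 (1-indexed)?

U+C32C

Offset 0: leading byte 0xF0 = 11110000 → 4-byte char #1 = F0 93 81 85.
Offset 4: leading byte 0xEC = 11101100 → 3-byte char #2 = EC 8C AC.
Leading byte 0xEC = 11101100 matches 1110xxxx → 3-byte sequence.
Byte 1: 0xEC = 11101100, payload 1100 (4 bits).
Byte 2: 0x8C = 10001100 (10xxxxxx ✓), payload 001100.
Byte 3: 0xAC = 10101100 (10xxxxxx ✓), payload 101100.
Concatenate: 1100001100101100 = 0xC32C (16 bits → U+C32C).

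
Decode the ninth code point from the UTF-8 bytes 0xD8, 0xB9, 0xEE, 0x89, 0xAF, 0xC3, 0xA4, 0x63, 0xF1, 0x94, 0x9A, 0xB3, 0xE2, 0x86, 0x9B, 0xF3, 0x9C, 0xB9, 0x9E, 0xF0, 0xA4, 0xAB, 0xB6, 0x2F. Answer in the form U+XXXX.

U+002F

Offset 0: leading byte 0xD8 = 11011000 → 2-byte char #1 = D8 B9.
Offset 2: leading byte 0xEE = 11101110 → 3-byte char #2 = EE 89 AF.
Offset 5: leading byte 0xC3 = 11000011 → 2-byte char #3 = C3 A4.
Offset 7: leading byte 0x63 = 01100011 → 1-byte char #4 = 63.
Offset 8: leading byte 0xF1 = 11110001 → 4-byte char #5 = F1 94 9A B3.
Offset 12: leading byte 0xE2 = 11100010 → 3-byte char #6 = E2 86 9B.
Offset 15: leading byte 0xF3 = 11110011 → 4-byte char #7 = F3 9C B9 9E.
Offset 19: leading byte 0xF0 = 11110000 → 4-byte char #8 = F0 A4 AB B6.
Offset 23: leading byte 0x2F = 00101111 → 1-byte char #9 = 2F.
Leading byte 0x2F = 00101111 matches 0xxxxxxx → 1-byte sequence.
Byte 1: 0x2F = 00101111, payload 0101111 (7 bits).
Concatenate: 0101111 = 0x2F (7 bits → U+002F).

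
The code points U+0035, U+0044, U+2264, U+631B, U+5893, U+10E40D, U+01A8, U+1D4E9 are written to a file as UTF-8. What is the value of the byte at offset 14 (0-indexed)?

U+0035 → 1-byte form 35 at offsets 0–0.
U+0044 → 1-byte form 44 at offsets 1–1.
U+2264 → 3-byte form E2 89 A4 at offsets 2–4.
U+631B → 3-byte form E6 8C 9B at offsets 5–7.
U+5893 → 3-byte form E5 A2 93 at offsets 8–10.
U+10E40D → 4-byte form F4 8E 90 8D at offsets 11–14.
Offset 14 falls in char 6's range; it's byte 4 of F4 8E 90 8D = 0x8D.

0x8D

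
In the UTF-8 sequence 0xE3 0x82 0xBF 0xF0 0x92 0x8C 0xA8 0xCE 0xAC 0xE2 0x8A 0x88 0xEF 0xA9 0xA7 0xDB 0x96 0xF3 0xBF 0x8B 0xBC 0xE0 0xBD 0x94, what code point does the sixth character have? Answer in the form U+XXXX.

U+06D6

Offset 0: leading byte 0xE3 = 11100011 → 3-byte char #1 = E3 82 BF.
Offset 3: leading byte 0xF0 = 11110000 → 4-byte char #2 = F0 92 8C A8.
Offset 7: leading byte 0xCE = 11001110 → 2-byte char #3 = CE AC.
Offset 9: leading byte 0xE2 = 11100010 → 3-byte char #4 = E2 8A 88.
Offset 12: leading byte 0xEF = 11101111 → 3-byte char #5 = EF A9 A7.
Offset 15: leading byte 0xDB = 11011011 → 2-byte char #6 = DB 96.
Leading byte 0xDB = 11011011 matches 110xxxxx → 2-byte sequence.
Byte 1: 0xDB = 11011011, payload 11011 (5 bits).
Byte 2: 0x96 = 10010110 (10xxxxxx ✓), payload 010110.
Concatenate: 11011010110 = 0x6D6 (11 bits → U+06D6).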